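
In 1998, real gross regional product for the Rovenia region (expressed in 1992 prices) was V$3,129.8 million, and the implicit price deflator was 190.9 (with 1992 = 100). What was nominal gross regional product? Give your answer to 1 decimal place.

Nominal gross regional product = Real × (implicit price deflator/100) = 3129.8 × 1.909 = 5974.79.

V$5,974.8 million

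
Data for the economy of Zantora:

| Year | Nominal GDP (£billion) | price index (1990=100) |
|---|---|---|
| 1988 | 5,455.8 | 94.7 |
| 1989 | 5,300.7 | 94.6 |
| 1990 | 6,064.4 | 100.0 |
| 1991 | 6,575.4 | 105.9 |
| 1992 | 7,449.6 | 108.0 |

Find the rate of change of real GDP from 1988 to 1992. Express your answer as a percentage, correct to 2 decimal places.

19.73%

Real GDP 1988 = 5455.8/0.947 = 5761.14.
Real GDP 1992 = 7449.6/1.080 = 6897.78.
Change = 6897.78/5761.14 − 1 = 0.1973.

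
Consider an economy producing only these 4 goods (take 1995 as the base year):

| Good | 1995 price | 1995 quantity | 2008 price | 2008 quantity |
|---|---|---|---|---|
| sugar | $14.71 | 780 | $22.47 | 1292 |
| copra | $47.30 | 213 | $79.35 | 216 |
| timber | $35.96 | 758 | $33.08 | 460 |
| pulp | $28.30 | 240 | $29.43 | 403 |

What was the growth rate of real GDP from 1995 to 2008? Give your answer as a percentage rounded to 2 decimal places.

Real GDP 1995 = Nominal GDP 1995 = 14.71·780 + 47.30·213 + 35.96·758 + 28.30·240 = 55598.38.
Real GDP 2008 (at 1995 prices) = 14.71·1292 + 47.30·216 + 35.96·460 + 28.30·403 = 57168.62.
Real growth = 57168.62/55598.38 − 1 = 0.0282.

2.82%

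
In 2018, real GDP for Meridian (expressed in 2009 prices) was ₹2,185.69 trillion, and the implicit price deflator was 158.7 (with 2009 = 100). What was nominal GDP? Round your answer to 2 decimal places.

₹3,468.69 trillion

Nominal GDP = Real × (implicit price deflator/100) = 2185.69 × 1.587 = 3468.69.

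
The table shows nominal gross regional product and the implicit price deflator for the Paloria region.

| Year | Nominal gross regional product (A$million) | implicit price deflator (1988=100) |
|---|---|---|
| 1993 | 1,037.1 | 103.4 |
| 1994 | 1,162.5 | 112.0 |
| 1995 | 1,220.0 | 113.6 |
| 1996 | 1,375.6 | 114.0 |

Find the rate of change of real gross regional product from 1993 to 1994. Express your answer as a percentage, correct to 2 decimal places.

Real gross regional product 1993 = 1037.1/1.034 = 1003.00.
Real gross regional product 1994 = 1162.5/1.120 = 1037.95.
Change = 1037.95/1003.00 − 1 = 0.0348.

3.48%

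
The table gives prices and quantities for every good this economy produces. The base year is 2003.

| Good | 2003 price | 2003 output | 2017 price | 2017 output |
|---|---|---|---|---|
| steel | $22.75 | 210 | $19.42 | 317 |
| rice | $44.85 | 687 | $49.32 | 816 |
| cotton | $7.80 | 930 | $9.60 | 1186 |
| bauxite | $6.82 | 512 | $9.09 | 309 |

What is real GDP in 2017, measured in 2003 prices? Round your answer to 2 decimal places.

Real GDP 2017 = Σ (p_2003 × q_2017) = 22.75·317 + 44.85·816 + 7.80·1186 + 6.82·309 = 55167.53.

$55167.53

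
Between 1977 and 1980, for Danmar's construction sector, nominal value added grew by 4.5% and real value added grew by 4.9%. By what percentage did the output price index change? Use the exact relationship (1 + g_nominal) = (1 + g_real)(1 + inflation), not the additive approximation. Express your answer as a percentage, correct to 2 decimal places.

(1 + g_nom) = (1 + g_real)(1 + π), so π = 1.0450 / 1.0490 − 1 = -0.00381.

-0.38%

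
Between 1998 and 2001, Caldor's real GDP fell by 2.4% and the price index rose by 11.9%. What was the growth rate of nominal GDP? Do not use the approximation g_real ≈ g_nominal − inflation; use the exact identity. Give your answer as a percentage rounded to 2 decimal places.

(1 + g_nom) = (1 + g_real)(1 + π) = 0.9760 × 1.1190 = 1.09214.

9.21%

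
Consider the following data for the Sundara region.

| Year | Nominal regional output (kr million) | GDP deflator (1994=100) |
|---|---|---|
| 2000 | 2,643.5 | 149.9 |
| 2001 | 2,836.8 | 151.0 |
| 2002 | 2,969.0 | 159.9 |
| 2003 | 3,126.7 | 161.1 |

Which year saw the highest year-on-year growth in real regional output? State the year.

2001: real = 2836.8/1.510 = 1878.68; growth vs 2000 (1763.51) = 6.53%.
2002: real = 2969.0/1.599 = 1856.79; growth vs 2001 (1878.68) = -1.17%.
2003: real = 3126.7/1.611 = 1940.84; growth vs 2002 (1856.79) = 4.53%.

2001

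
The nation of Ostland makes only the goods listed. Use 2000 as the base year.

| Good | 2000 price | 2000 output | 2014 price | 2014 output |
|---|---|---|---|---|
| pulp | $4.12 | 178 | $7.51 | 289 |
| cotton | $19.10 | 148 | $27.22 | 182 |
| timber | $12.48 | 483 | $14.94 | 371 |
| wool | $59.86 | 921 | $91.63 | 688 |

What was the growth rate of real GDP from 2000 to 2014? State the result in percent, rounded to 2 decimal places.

Real GDP 2000 = Nominal GDP 2000 = 4.12·178 + 19.10·148 + 12.48·483 + 59.86·921 = 64719.06.
Real GDP 2014 (at 2000 prices) = 4.12·289 + 19.10·182 + 12.48·371 + 59.86·688 = 50480.64.
Real growth = 50480.64/64719.06 − 1 = -0.2200.

-22.00%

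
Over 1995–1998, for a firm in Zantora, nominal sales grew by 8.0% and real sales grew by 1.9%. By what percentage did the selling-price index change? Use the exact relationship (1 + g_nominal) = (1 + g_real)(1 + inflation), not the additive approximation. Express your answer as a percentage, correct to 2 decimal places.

5.99%

(1 + g_nom) = (1 + g_real)(1 + π), so π = 1.0800 / 1.0190 − 1 = 0.05986.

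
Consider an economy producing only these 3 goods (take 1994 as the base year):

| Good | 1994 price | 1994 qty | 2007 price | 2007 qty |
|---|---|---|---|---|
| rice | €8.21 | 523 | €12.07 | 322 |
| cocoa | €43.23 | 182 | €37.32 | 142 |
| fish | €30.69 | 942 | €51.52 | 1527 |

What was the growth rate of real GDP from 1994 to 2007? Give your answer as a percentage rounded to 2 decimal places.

35.48%

Real GDP 1994 = Nominal GDP 1994 = 8.21·523 + 43.23·182 + 30.69·942 = 41071.67.
Real GDP 2007 (at 1994 prices) = 8.21·322 + 43.23·142 + 30.69·1527 = 55645.91.
Real growth = 55645.91/41071.67 − 1 = 0.3548.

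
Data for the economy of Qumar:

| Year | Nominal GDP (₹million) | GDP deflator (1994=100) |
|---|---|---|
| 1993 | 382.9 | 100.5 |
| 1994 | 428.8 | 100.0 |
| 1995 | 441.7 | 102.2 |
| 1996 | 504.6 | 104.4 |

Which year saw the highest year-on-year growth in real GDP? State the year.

1994

1994: real = 428.8/1.000 = 428.80; growth vs 1993 (381.00) = 12.55%.
1995: real = 441.7/1.022 = 432.19; growth vs 1994 (428.80) = 0.79%.
1996: real = 504.6/1.044 = 483.33; growth vs 1995 (432.19) = 11.83%.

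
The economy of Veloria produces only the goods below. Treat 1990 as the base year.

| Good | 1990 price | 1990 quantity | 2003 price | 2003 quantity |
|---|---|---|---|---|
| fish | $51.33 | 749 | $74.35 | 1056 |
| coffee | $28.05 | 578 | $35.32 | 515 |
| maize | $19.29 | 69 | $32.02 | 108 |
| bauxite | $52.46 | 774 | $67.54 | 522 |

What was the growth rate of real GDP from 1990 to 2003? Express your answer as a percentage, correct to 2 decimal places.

1.58%

Real GDP 1990 = Nominal GDP 1990 = 51.33·749 + 28.05·578 + 19.29·69 + 52.46·774 = 96594.12.
Real GDP 2003 (at 1990 prices) = 51.33·1056 + 28.05·515 + 19.29·108 + 52.46·522 = 98117.67.
Real growth = 98117.67/96594.12 − 1 = 0.0158.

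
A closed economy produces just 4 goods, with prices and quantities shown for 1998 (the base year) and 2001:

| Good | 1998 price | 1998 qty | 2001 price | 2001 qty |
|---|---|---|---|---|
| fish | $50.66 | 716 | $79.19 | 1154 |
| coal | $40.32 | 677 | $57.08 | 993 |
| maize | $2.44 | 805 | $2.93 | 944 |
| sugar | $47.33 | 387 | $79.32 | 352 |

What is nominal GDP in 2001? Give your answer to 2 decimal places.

Nominal GDP 2001 = Σ (p_2001 × q_2001) = 79.19·1154 + 57.08·993 + 2.93·944 + 79.32·352 = 178752.26.

$178752.26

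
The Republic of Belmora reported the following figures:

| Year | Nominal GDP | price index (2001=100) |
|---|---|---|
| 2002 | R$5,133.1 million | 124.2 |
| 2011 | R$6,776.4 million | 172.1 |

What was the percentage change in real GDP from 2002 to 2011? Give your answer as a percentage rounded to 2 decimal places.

-4.73%

Deflate each year: 2002 → 5133.1/1.242 = 4132.93; 2011 → 6776.4/1.721 = 3937.48.
So real GDP changed by 3937.48/4132.93 − 1 = -0.0473, i.e. -4.73%.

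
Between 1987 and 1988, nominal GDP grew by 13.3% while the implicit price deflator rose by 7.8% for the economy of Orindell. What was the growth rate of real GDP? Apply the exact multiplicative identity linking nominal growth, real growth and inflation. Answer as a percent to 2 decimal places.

5.10%

(1 + g_nom) = (1 + g_real)(1 + π), so g_real = 1.1330 / 1.0780 − 1 = 0.05102.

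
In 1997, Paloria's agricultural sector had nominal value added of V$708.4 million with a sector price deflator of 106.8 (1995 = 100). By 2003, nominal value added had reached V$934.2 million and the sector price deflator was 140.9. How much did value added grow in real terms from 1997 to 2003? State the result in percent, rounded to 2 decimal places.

Real value added 1997 = 708.4 / 1.068 = 663.30.
Real value added 2003 = 934.2 / 1.409 = 663.02.
Real growth = 663.02 / 663.30 − 1 = -0.0004.

-0.04%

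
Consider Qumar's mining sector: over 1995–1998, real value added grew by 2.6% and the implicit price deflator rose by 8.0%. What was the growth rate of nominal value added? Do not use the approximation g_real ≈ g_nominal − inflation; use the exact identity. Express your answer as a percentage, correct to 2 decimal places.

10.81%

(1 + g_nom) = (1 + g_real)(1 + π) = 1.0260 × 1.0800 = 1.10808.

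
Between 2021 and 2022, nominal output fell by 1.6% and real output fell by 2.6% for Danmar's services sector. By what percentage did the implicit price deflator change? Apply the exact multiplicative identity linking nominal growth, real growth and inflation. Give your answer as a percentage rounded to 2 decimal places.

1.03%

(1 + g_nom) = (1 + g_real)(1 + π), so π = 0.9840 / 0.9740 − 1 = 0.01027.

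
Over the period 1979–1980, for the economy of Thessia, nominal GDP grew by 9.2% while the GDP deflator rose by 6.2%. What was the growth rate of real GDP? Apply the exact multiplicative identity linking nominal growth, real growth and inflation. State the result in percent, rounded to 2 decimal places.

(1 + g_nom) = (1 + g_real)(1 + π), so g_real = 1.0920 / 1.0620 − 1 = 0.02825.

2.82%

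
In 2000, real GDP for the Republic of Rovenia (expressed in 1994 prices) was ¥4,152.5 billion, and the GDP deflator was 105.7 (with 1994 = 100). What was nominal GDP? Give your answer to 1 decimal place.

¥4,389.2 billion

Nominal GDP = Real × (GDP deflator/100) = 4152.5 × 1.057 = 4389.19.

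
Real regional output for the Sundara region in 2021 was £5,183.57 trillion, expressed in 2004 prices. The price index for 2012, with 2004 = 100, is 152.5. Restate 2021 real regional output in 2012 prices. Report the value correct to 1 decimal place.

Real regional output in 2012 prices = Real regional output in 2004 prices × (P_2012/P_2004) = 5183.57 × 1.525 = 7904.94.

£7,904.9 trillion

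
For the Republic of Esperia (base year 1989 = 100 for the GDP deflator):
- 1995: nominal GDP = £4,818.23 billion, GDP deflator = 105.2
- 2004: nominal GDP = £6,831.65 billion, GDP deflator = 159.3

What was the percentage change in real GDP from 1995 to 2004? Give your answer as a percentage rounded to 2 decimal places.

Real GDP 1995 = 4818.23 / 1.052 = 4580.07.
Real GDP 2004 = 6831.65 / 1.593 = 4288.54.
Real growth = 4288.54 / 4580.07 − 1 = -0.0637.

-6.37%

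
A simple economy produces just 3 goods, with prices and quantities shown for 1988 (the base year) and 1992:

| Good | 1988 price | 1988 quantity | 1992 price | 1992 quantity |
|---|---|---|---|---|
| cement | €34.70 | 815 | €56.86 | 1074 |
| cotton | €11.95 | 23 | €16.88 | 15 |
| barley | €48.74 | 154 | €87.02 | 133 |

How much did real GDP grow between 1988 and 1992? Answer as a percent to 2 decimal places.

21.82%

Real GDP 1988 = Nominal GDP 1988 = 34.70·815 + 11.95·23 + 48.74·154 = 36061.31.
Real GDP 1992 (at 1988 prices) = 34.70·1074 + 11.95·15 + 48.74·133 = 43929.47.
Real growth = 43929.47/36061.31 − 1 = 0.2182.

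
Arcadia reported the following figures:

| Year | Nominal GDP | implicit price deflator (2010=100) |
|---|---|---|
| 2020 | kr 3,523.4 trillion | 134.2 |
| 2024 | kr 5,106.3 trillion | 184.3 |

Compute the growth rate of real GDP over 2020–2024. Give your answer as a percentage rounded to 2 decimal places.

5.53%

Real GDP 2020 = 3523.4 / 1.342 = 2625.48.
Real GDP 2024 = 5106.3 / 1.843 = 2770.65.
Real growth = 2770.65 / 2625.48 − 1 = 0.0553.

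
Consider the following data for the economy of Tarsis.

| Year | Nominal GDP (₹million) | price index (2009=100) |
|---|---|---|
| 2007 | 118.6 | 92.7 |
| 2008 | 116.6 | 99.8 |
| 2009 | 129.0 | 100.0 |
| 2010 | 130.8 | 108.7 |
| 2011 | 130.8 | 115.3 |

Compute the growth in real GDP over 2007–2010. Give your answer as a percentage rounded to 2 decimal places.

-5.95%

Real GDP 2007 = 118.6/0.927 = 127.94.
Real GDP 2010 = 130.8/1.087 = 120.33.
Change = 120.33/127.94 − 1 = -0.0595.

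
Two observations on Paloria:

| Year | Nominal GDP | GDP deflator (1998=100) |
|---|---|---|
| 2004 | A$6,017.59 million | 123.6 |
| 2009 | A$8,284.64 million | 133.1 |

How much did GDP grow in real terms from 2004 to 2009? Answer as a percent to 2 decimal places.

27.85%

Deflate each year: 2004 → 6017.59/1.236 = 4868.60; 2009 → 8284.64/1.331 = 6224.37.
So real GDP changed by 6224.37/4868.60 − 1 = 0.2785, i.e. 27.85%.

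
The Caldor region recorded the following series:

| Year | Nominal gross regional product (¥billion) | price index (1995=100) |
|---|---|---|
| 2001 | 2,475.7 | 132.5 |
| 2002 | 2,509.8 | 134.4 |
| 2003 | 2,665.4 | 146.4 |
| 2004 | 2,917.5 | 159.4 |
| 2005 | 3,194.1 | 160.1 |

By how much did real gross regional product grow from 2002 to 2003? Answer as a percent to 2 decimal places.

Real gross regional product 2002 = 2509.8/1.344 = 1867.41.
Real gross regional product 2003 = 2665.4/1.464 = 1820.63.
Change = 1820.63/1867.41 − 1 = -0.0251.

-2.51%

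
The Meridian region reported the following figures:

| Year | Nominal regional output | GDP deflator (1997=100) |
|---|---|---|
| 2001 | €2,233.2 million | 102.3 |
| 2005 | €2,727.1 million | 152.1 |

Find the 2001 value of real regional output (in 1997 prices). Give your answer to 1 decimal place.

Real regional output = Nominal / (GDP deflator/100) = 2233.2 / 1.023 = 2182.99.

€2,183.0 million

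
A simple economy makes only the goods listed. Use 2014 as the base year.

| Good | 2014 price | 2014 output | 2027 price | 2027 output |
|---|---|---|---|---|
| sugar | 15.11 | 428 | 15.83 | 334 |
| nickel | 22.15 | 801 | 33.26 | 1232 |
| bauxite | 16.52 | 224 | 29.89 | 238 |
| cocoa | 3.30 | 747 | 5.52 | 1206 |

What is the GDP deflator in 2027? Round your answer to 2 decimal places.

Nominal GDP 2027 = 15.83·334 + 33.26·1232 + 29.89·238 + 5.52·1206 = 60034.48.
Real GDP 2027 (at 2014 prices) = 15.11·334 + 22.15·1232 + 16.52·238 + 3.30·1206 = 40247.10.
Deflator = Nominal/Real × 100 = 60034.48/40247.10 × 100 = 149.165.

149.16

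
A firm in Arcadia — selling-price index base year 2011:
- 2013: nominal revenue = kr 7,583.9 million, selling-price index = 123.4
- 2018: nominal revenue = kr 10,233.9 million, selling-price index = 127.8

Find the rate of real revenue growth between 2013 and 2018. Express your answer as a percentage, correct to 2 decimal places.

Deflate each year: 2013 → 7583.9/1.234 = 6145.79; 2018 → 10233.9/1.278 = 8007.75.
So real revenue changed by 8007.75/6145.79 − 1 = 0.3030, i.e. 30.30%.

30.30%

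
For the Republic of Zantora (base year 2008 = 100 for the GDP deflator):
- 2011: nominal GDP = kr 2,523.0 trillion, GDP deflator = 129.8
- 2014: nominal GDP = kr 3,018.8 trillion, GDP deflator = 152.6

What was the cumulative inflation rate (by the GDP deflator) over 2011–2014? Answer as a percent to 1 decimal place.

17.6%

Price-level change = 152.6 / 129.8 − 1 = 0.1757.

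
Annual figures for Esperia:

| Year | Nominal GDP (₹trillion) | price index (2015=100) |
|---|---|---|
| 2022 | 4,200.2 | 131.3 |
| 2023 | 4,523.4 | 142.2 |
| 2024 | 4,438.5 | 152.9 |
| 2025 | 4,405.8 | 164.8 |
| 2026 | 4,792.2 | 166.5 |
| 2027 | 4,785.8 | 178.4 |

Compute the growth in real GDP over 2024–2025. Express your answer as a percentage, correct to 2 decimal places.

-7.90%

Real GDP 2024 = 4438.5/1.529 = 2902.88.
Real GDP 2025 = 4405.8/1.648 = 2673.42.
Change = 2673.42/2902.88 − 1 = -0.0790.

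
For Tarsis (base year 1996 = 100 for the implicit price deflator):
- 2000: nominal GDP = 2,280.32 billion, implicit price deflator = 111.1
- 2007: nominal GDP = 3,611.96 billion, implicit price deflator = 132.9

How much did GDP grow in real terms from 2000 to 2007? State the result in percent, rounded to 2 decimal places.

Deflate each year: 2000 → 2280.32/1.111 = 2052.49; 2007 → 3611.96/1.329 = 2717.80.
So real GDP changed by 2717.80/2052.49 − 1 = 0.3241, i.e. 32.41%.

32.41%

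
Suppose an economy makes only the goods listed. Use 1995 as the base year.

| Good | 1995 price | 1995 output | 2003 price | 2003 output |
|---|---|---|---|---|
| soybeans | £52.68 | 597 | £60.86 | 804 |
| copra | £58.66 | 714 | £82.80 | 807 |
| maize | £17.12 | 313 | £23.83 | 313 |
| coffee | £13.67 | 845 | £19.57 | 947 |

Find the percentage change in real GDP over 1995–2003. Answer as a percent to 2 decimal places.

19.67%

Real GDP 1995 = Nominal GDP 1995 = 52.68·597 + 58.66·714 + 17.12·313 + 13.67·845 = 90242.91.
Real GDP 2003 (at 1995 prices) = 52.68·804 + 58.66·807 + 17.12·313 + 13.67·947 = 107997.39.
Real growth = 107997.39/90242.91 − 1 = 0.1967.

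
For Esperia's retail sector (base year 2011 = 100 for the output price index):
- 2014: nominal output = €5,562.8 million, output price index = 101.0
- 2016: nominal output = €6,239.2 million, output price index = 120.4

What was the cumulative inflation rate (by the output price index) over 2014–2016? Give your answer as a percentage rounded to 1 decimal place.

19.2%

Price-level change = 120.4 / 101.0 − 1 = 0.1921.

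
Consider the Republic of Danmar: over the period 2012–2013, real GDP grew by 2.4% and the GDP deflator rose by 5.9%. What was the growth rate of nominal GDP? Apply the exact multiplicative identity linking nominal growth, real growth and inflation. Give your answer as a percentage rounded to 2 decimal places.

(1 + g_nom) = (1 + g_real)(1 + π) = 1.0240 × 1.0590 = 1.08442.

8.44%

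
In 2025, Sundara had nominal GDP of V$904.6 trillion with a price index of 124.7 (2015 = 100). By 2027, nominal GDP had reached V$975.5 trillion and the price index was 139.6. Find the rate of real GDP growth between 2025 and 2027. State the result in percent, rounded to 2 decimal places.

-3.67%

Deflate each year: 2025 → 904.6/1.247 = 725.42; 2027 → 975.5/1.396 = 698.78.
So real GDP changed by 698.78/725.42 − 1 = -0.0367, i.e. -3.67%.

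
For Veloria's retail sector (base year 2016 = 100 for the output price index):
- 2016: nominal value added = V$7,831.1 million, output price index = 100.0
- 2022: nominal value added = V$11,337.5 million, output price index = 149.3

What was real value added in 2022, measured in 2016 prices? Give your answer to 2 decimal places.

V$7,593.77 million

Real value added = Nominal / (output price index/100) = 11337.5 / 1.493 = 7593.77.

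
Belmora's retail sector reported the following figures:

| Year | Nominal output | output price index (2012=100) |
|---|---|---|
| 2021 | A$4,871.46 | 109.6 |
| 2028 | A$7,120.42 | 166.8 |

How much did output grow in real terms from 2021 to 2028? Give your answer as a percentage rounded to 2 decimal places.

-3.96%

Deflate each year: 2021 → 4871.46/1.096 = 4444.76; 2028 → 7120.42/1.668 = 4268.84.
So real output changed by 4268.84/4444.76 − 1 = -0.0396, i.e. -3.96%.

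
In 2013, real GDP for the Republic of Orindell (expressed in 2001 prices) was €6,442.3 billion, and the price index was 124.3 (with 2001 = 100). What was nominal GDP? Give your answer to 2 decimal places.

Nominal GDP = Real × (price index/100) = 6442.3 × 1.243 = 8007.78.

€8,007.78 billion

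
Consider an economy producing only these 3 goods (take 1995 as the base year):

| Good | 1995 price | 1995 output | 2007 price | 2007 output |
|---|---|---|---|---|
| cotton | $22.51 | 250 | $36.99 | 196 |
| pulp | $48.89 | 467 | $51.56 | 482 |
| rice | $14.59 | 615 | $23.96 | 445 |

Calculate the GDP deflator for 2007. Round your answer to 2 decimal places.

124.06

Nominal GDP 2007 = 36.99·196 + 51.56·482 + 23.96·445 = 42764.16.
Real GDP 2007 (at 1995 prices) = 22.51·196 + 48.89·482 + 14.59·445 = 34469.49.
Deflator = Nominal/Real × 100 = 42764.16/34469.49 × 100 = 124.064.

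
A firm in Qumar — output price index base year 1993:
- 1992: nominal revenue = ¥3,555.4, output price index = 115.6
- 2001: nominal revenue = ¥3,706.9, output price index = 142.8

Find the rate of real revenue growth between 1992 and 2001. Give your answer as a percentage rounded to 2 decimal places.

-15.60%

Deflate each year: 1992 → 3555.4/1.156 = 3075.61; 2001 → 3706.9/1.428 = 2595.87.
So real revenue changed by 2595.87/3075.61 − 1 = -0.1560, i.e. -15.60%.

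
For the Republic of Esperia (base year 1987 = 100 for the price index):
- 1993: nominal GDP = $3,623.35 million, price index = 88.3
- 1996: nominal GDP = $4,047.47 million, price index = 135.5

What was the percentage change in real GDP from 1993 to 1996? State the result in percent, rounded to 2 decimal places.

-27.21%

Deflate each year: 1993 → 3623.35/0.883 = 4103.45; 1996 → 4047.47/1.355 = 2987.06.
So real GDP changed by 2987.06/4103.45 − 1 = -0.2721, i.e. -27.21%.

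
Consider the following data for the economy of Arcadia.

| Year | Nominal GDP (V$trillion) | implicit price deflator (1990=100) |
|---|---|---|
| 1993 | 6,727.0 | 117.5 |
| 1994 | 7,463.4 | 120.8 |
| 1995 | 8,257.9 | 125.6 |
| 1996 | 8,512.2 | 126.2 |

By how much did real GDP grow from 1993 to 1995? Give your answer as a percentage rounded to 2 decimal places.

14.84%

Real GDP 1993 = 6727.0/1.175 = 5725.11.
Real GDP 1995 = 8257.9/1.256 = 6574.76.
Change = 6574.76/5725.11 − 1 = 0.1484.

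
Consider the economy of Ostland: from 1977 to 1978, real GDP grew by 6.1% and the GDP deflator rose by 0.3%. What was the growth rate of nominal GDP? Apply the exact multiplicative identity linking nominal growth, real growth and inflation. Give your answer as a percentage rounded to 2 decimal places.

(1 + g_nom) = (1 + g_real)(1 + π) = 1.0610 × 1.0030 = 1.06418.

6.42%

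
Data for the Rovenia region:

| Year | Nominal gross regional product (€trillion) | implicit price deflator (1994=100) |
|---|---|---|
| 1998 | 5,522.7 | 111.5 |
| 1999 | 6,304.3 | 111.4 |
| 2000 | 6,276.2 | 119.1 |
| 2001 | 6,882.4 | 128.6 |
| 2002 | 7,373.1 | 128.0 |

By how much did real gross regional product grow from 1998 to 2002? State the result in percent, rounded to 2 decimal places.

Real gross regional product 1998 = 5522.7/1.115 = 4953.09.
Real gross regional product 2002 = 7373.1/1.280 = 5760.23.
Change = 5760.23/4953.09 − 1 = 0.1630.

16.30%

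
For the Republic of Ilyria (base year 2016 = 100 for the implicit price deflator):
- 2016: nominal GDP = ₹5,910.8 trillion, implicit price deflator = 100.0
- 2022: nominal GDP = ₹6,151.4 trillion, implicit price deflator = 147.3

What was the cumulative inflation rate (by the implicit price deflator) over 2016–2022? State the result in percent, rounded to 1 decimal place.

Price-level change = 147.3 / 100.0 − 1 = 0.4730.

47.3%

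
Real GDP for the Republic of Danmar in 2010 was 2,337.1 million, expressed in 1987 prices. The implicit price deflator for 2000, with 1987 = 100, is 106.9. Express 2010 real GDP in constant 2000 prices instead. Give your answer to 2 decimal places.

2,498.36 million

Real GDP in 2000 prices = Real GDP in 1987 prices × (P_2000/P_1987) = 2337.1 × 1.069 = 2498.36.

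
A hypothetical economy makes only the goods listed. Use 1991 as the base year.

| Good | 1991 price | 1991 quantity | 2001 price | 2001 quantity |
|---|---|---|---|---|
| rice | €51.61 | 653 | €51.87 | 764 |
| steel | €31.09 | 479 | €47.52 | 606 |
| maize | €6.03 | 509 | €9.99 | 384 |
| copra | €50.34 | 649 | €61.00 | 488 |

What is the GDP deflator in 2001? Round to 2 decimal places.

119.82

Nominal GDP 2001 = 51.87·764 + 47.52·606 + 9.99·384 + 61.00·488 = 102029.96.
Real GDP 2001 (at 1991 prices) = 51.61·764 + 31.09·606 + 6.03·384 + 50.34·488 = 85152.02.
Deflator = Nominal/Real × 100 = 102029.96/85152.02 × 100 = 119.821.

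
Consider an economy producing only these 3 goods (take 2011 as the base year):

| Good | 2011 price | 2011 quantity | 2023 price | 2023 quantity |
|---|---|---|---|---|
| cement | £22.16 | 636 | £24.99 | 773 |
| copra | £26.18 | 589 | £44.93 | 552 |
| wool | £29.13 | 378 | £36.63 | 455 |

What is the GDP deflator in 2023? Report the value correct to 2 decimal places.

135.57

Nominal GDP 2023 = 24.99·773 + 44.93·552 + 36.63·455 = 60785.28.
Real GDP 2023 (at 2011 prices) = 22.16·773 + 26.18·552 + 29.13·455 = 44835.19.
Deflator = Nominal/Real × 100 = 60785.28/44835.19 × 100 = 135.575.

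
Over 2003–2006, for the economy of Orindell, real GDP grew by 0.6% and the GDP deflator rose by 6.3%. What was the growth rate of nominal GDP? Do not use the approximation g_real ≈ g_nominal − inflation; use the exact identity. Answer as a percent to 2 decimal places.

6.94%

(1 + g_nom) = (1 + g_real)(1 + π) = 1.0060 × 1.0630 = 1.06938.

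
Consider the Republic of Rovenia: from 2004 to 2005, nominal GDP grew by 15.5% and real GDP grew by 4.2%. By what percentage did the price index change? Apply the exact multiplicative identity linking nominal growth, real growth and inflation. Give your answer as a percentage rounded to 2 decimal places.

10.84%

(1 + g_nom) = (1 + g_real)(1 + π), so π = 1.1550 / 1.0420 − 1 = 0.10845.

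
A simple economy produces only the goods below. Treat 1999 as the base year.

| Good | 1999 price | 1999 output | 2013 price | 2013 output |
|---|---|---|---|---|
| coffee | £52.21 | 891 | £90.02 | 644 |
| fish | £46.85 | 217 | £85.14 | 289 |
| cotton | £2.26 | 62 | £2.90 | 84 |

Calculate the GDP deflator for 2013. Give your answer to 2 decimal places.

174.90

Nominal GDP 2013 = 90.02·644 + 85.14·289 + 2.90·84 = 82821.94.
Real GDP 2013 (at 1999 prices) = 52.21·644 + 46.85·289 + 2.26·84 = 47352.73.
Deflator = Nominal/Real × 100 = 82821.94/47352.73 × 100 = 174.904.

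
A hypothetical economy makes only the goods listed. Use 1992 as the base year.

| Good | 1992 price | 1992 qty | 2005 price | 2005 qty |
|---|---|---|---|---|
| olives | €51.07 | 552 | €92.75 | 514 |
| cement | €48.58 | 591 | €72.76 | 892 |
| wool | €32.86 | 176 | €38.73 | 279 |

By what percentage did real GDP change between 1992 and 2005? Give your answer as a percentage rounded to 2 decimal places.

25.63%

Real GDP 1992 = Nominal GDP 1992 = 51.07·552 + 48.58·591 + 32.86·176 = 62684.78.
Real GDP 2005 (at 1992 prices) = 51.07·514 + 48.58·892 + 32.86·279 = 78751.28.
Real growth = 78751.28/62684.78 − 1 = 0.2563.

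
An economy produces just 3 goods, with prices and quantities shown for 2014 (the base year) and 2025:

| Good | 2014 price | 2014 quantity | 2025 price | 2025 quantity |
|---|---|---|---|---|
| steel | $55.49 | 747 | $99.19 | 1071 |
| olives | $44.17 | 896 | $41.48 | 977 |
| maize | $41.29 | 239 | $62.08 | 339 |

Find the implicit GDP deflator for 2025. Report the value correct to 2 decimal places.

143.94

Nominal GDP 2025 = 99.19·1071 + 41.48·977 + 62.08·339 = 167803.57.
Real GDP 2025 (at 2014 prices) = 55.49·1071 + 44.17·977 + 41.29·339 = 116581.19.
Deflator = Nominal/Real × 100 = 167803.57/116581.19 × 100 = 143.937.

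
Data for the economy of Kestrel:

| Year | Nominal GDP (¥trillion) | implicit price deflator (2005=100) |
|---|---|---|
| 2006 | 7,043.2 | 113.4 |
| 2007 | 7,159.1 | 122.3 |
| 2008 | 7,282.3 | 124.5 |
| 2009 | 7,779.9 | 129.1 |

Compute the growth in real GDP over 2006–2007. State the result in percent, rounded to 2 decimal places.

-5.75%

Real GDP 2006 = 7043.2/1.134 = 6210.93.
Real GDP 2007 = 7159.1/1.223 = 5853.72.
Change = 5853.72/6210.93 − 1 = -0.0575.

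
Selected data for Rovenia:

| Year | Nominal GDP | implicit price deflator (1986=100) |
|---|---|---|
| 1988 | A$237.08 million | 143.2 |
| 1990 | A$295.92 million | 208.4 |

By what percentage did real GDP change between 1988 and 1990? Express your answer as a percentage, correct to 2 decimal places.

-14.23%

Real GDP 1988 = 237.08 / 1.432 = 165.56.
Real GDP 1990 = 295.92 / 2.084 = 142.00.
Real growth = 142.00 / 165.56 − 1 = -0.1423.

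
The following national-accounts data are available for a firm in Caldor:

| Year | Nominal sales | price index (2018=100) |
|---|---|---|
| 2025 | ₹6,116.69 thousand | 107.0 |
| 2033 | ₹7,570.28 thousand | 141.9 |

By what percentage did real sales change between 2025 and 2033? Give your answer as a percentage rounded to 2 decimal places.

-6.68%

Real sales 2025 = 6116.69 / 1.070 = 5716.53.
Real sales 2033 = 7570.28 / 1.419 = 5334.94.
Real growth = 5334.94 / 5716.53 − 1 = -0.0668.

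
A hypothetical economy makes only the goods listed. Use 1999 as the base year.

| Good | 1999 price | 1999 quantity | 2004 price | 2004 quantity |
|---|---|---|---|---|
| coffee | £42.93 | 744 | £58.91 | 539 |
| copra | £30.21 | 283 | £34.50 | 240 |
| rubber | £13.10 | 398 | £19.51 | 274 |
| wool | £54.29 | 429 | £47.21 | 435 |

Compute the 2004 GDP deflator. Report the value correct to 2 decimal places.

Nominal GDP 2004 = 58.91·539 + 34.50·240 + 19.51·274 + 47.21·435 = 65914.58.
Real GDP 2004 (at 1999 prices) = 42.93·539 + 30.21·240 + 13.10·274 + 54.29·435 = 57595.22.
Deflator = Nominal/Real × 100 = 65914.58/57595.22 × 100 = 114.445.

114.44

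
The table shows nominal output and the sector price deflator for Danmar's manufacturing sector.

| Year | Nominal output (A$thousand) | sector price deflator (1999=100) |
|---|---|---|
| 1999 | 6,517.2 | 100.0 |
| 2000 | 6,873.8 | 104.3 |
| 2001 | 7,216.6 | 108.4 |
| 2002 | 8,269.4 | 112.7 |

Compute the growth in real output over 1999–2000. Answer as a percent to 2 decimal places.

Real output 1999 = 6517.2/1.000 = 6517.20.
Real output 2000 = 6873.8/1.043 = 6590.41.
Change = 6590.41/6517.20 − 1 = 0.0112.

1.12%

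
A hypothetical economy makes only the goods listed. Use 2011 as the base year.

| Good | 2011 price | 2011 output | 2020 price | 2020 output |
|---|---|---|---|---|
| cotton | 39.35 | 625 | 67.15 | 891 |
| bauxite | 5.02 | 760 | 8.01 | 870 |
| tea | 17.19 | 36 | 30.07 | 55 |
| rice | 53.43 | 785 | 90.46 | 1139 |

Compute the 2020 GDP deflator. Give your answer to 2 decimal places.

Nominal GDP 2020 = 67.15·891 + 8.01·870 + 30.07·55 + 90.46·1139 = 171487.14.
Real GDP 2020 (at 2011 prices) = 39.35·891 + 5.02·870 + 17.19·55 + 53.43·1139 = 101230.47.
Deflator = Nominal/Real × 100 = 171487.14/101230.47 × 100 = 169.403.

169.40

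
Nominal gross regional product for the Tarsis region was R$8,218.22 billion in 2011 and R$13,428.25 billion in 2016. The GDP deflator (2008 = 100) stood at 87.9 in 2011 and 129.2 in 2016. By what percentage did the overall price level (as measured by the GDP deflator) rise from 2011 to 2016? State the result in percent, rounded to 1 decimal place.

47.0%

Price-level change = 129.2 / 87.9 − 1 = 0.4699.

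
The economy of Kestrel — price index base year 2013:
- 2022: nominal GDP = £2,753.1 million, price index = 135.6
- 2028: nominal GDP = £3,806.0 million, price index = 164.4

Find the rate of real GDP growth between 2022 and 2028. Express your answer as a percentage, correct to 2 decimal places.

Deflate each year: 2022 → 2753.1/1.356 = 2030.31; 2028 → 3806.0/1.644 = 2315.09.
So real GDP changed by 2315.09/2030.31 − 1 = 0.1403, i.e. 14.03%.

14.03%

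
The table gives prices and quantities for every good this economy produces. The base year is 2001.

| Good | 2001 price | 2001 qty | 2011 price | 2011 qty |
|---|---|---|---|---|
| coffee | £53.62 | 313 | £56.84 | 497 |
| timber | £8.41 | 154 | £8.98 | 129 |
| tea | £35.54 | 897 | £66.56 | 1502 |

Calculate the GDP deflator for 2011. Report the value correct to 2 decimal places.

Nominal GDP 2011 = 56.84·497 + 8.98·129 + 66.56·1502 = 129381.02.
Real GDP 2011 (at 2001 prices) = 53.62·497 + 8.41·129 + 35.54·1502 = 81115.11.
Deflator = Nominal/Real × 100 = 129381.02/81115.11 × 100 = 159.503.

159.50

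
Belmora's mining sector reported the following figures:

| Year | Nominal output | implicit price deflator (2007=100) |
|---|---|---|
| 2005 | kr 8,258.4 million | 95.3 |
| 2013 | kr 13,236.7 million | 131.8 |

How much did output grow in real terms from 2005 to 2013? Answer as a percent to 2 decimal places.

15.89%

Real output 2005 = 8258.4 / 0.953 = 8665.69.
Real output 2013 = 13236.7 / 1.318 = 10043.02.
Real growth = 10043.02 / 8665.69 − 1 = 0.1589.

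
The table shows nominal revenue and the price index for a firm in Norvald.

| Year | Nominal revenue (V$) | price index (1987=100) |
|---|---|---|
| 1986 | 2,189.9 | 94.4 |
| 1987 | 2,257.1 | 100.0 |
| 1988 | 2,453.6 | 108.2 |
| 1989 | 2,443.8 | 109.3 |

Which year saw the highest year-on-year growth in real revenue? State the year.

1988

1987: real = 2257.1/1.000 = 2257.10; growth vs 1986 (2319.81) = -2.70%.
1988: real = 2453.6/1.082 = 2267.65; growth vs 1987 (2257.10) = 0.47%.
1989: real = 2443.8/1.093 = 2235.86; growth vs 1988 (2267.65) = -1.40%.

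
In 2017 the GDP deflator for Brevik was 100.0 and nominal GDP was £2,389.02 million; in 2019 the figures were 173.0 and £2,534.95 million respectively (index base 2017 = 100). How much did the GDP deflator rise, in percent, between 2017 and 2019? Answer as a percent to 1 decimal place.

73.0%

Price-level change = 173.0 / 100.0 − 1 = 0.7300.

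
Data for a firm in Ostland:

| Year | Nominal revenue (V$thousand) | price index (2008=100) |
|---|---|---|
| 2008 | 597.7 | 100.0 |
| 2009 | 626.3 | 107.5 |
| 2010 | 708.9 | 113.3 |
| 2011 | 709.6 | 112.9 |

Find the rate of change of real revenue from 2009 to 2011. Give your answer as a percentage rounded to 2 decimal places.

7.88%

Real revenue 2009 = 626.3/1.075 = 582.60.
Real revenue 2011 = 709.6/1.129 = 628.52.
Change = 628.52/582.60 − 1 = 0.0788.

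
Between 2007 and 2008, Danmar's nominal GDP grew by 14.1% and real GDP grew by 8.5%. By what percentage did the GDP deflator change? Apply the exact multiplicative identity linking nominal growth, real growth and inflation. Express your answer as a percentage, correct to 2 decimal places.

5.16%

(1 + g_nom) = (1 + g_real)(1 + π), so π = 1.1410 / 1.0850 − 1 = 0.05161.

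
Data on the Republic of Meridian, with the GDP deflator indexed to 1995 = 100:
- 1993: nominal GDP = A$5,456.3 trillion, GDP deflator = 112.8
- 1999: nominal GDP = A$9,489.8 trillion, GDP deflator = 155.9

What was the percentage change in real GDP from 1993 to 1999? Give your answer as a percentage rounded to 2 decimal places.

25.84%

Real GDP 1993 = 5456.3 / 1.128 = 4837.15.
Real GDP 1999 = 9489.8 / 1.559 = 6087.11.
Real growth = 6087.11 / 4837.15 − 1 = 0.2584.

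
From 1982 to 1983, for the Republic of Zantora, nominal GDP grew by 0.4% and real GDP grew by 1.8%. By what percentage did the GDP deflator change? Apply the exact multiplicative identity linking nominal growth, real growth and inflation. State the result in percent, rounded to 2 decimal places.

-1.38%

(1 + g_nom) = (1 + g_real)(1 + π), so π = 1.0040 / 1.0180 − 1 = -0.01375.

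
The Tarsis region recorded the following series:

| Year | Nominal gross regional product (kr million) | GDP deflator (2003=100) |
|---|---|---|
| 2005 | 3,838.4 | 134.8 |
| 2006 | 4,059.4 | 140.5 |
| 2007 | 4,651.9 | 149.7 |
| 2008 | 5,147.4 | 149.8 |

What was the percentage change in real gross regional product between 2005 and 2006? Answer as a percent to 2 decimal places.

Real gross regional product 2005 = 3838.4/1.348 = 2847.48.
Real gross regional product 2006 = 4059.4/1.405 = 2889.25.
Change = 2889.25/2847.48 − 1 = 0.0147.

1.47%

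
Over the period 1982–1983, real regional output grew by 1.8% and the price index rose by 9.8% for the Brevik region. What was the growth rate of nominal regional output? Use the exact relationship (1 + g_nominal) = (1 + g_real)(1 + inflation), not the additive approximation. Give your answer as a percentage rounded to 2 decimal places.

(1 + g_nom) = (1 + g_real)(1 + π) = 1.0180 × 1.0980 = 1.11776.

11.78%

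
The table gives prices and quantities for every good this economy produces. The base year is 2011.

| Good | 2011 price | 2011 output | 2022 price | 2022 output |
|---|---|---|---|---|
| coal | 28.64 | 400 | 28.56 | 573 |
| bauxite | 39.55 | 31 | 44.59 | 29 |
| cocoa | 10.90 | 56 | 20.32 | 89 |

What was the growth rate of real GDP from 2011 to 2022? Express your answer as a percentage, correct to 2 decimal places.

39.39%

Real GDP 2011 = Nominal GDP 2011 = 28.64·400 + 39.55·31 + 10.90·56 = 13292.45.
Real GDP 2022 (at 2011 prices) = 28.64·573 + 39.55·29 + 10.90·89 = 18527.77.
Real growth = 18527.77/13292.45 − 1 = 0.3939.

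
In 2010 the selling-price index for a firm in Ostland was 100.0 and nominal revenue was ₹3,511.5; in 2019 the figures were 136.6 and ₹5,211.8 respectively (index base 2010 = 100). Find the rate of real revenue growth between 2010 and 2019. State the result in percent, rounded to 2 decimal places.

8.65%

Deflate each year: 2010 → 3511.5/1.000 = 3511.50; 2019 → 5211.8/1.366 = 3815.37.
So real revenue changed by 3815.37/3511.50 − 1 = 0.0865, i.e. 8.65%.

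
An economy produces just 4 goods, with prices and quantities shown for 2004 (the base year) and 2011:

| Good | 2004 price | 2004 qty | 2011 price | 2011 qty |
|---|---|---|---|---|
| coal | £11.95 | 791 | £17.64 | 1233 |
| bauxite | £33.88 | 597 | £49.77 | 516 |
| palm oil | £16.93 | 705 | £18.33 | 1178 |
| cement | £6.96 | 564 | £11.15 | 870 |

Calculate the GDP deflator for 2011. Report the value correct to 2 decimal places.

135.23

Nominal GDP 2011 = 17.64·1233 + 49.77·516 + 18.33·1178 + 11.15·870 = 78724.68.
Real GDP 2011 (at 2004 prices) = 11.95·1233 + 33.88·516 + 16.93·1178 + 6.96·870 = 58215.17.
Deflator = Nominal/Real × 100 = 78724.68/58215.17 × 100 = 135.231.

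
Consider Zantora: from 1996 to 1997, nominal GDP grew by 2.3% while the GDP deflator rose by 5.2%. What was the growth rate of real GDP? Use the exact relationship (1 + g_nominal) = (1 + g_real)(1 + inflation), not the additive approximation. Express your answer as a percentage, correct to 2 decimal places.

-2.76%

(1 + g_nom) = (1 + g_real)(1 + π), so g_real = 1.0230 / 1.0520 − 1 = -0.02757.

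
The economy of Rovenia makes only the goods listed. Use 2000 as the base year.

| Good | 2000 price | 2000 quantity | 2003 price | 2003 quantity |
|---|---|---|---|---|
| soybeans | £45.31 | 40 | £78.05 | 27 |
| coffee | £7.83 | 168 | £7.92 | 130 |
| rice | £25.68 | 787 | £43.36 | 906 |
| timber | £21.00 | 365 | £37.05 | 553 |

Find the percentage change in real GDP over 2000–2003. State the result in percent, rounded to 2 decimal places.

19.73%

Real GDP 2000 = Nominal GDP 2000 = 45.31·40 + 7.83·168 + 25.68·787 + 21.00·365 = 31003.00.
Real GDP 2003 (at 2000 prices) = 45.31·27 + 7.83·130 + 25.68·906 + 21.00·553 = 37120.35.
Real growth = 37120.35/31003.00 − 1 = 0.1973.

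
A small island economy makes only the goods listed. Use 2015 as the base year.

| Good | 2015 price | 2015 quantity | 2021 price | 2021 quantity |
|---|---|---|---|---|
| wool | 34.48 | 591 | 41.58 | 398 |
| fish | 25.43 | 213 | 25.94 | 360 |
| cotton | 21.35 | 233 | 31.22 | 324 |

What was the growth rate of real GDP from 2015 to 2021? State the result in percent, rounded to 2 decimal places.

Real GDP 2015 = Nominal GDP 2015 = 34.48·591 + 25.43·213 + 21.35·233 = 30768.82.
Real GDP 2021 (at 2015 prices) = 34.48·398 + 25.43·360 + 21.35·324 = 29795.24.
Real growth = 29795.24/30768.82 − 1 = -0.0316.

-3.16%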